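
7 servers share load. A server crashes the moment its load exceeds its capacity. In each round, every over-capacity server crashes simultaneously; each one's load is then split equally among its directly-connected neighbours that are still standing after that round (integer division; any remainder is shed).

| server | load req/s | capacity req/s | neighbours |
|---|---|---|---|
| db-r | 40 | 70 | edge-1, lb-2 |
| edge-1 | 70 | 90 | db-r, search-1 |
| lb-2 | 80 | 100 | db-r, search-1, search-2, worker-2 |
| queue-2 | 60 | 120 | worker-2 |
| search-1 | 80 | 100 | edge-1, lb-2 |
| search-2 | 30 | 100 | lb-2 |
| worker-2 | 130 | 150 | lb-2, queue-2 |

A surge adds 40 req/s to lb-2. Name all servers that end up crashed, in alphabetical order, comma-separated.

Round 1 — lb-2 at 120 > 100. lb-2 crashes.
  lb-2 sheds 120 req/s to db-r, search-1, search-2, worker-2: 30 each.
    db-r: 40+30 = 70 ≤ 70
    search-1: 80+30 = 110 > 100
    search-2: 30+30 = 60 ≤ 100
    worker-2: 130+30 = 160 > 150
Round 2 — search-1, worker-2 crash.
  search-1 sheds 110 req/s to edge-1: 110 each.
    edge-1: 70+110 = 180 > 90
  worker-2 sheds 160 req/s to queue-2: 160 each.
    queue-2: 60+160 = 220 > 120
Round 3 — edge-1, queue-2 crash.
  edge-1 sheds 180 req/s to db-r: 180 each.
    db-r: 70+180 = 250 > 70
  queue-2 sheds 220 req/s: no online neighbours, lost.
Round 4 — db-r crashes.
  db-r sheds 250 req/s: no online neighbours, lost.
No further crashes.

db-r, edge-1, lb-2, queue-2, search-1, worker-2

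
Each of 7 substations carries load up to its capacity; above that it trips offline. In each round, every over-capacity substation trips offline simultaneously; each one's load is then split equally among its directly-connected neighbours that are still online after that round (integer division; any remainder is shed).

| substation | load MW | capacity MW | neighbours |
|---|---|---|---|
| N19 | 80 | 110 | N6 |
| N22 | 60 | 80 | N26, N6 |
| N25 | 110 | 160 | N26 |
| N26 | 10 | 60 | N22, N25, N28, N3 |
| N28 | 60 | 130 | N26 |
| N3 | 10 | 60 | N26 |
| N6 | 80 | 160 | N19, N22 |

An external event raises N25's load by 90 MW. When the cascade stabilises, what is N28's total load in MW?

130

Round 1 — N25 at 200 > 160. N25 trips offline.
  N25 sheds 200 MW to N26: 200 each.
    N26: 10+200 = 210 > 60
Round 2 — N26 trips offline.
  N26 sheds 210 MW to N22, N28, N3: 70 each.
    N22: 60+70 = 130 > 80
    N28: 60+70 = 130 ≤ 130
    N3: 10+70 = 80 > 60
Round 3 — N22, N3 trip offline.
  N22 sheds 130 MW to N6: 130 each.
    N6: 80+130 = 210 > 160
  N3 sheds 80 MW: no online neighbours, lost.
Round 4 — N6 trips offline.
  N6 sheds 210 MW to N19: 210 each.
    N19: 80+210 = 290 > 110
Round 5 — N19 trips offline.
  N19 sheds 290 MW: no online neighbours, lost.
No further trips.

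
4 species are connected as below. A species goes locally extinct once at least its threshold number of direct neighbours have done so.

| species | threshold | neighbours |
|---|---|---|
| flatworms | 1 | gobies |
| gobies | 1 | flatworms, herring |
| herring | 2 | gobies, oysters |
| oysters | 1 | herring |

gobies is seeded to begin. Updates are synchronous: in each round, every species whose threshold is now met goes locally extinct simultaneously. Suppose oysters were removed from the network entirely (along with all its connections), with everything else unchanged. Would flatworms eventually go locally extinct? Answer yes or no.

yes

With oysters removed:
Round 1 — gobies goes locally extinct (initial).
Round 2 — checking thresholds:
  flatworms: 1 of 1 neighbours ≥ 1, goes locally extinct.
  herring: 1 of 1 neighbours < 2, below threshold.
Round 3 — no new extinctions; cascade stops.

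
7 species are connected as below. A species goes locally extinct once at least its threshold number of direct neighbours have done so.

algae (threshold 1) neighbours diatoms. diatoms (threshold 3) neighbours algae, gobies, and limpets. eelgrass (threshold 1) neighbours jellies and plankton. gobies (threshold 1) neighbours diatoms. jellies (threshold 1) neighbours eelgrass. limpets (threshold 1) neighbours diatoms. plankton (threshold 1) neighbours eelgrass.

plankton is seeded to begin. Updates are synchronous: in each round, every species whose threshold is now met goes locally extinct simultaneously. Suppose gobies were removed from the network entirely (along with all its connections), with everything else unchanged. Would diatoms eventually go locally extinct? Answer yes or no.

no

With gobies removed:
Round 1 — plankton goes locally extinct (initial).
Round 2 — checking thresholds:
  eelgrass: 1 of 2 neighbours ≥ 1, goes locally extinct.
Round 3 — checking thresholds:
  jellies: 1 of 1 neighbours ≥ 1, goes locally extinct.
Round 4 — no new extinctions; cascade stops.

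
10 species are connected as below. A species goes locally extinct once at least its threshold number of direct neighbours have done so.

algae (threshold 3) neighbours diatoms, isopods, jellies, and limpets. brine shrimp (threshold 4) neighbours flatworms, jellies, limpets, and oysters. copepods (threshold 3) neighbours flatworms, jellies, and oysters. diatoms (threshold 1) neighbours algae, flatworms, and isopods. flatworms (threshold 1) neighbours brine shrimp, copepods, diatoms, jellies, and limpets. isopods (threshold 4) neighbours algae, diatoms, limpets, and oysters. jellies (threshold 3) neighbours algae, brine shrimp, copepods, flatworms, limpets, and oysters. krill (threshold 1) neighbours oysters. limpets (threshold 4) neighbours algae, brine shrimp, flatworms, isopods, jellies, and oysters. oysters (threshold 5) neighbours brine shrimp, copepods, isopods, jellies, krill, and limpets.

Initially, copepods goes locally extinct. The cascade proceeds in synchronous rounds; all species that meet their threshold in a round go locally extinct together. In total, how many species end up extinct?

3

Round 1 — copepods goes locally extinct (initial).
Round 2 — checking thresholds:
  flatworms: 1 of 5 neighbours ≥ 1, goes locally extinct.
  jellies: 1 of 6 neighbours < 3, holds.
  oysters: 1 of 6 neighbours < 5, holds.
Round 3 — checking thresholds:
  brine shrimp: 1 of 4 neighbours < 4, holds.
  diatoms: 1 of 3 neighbours ≥ 1, goes locally extinct.
  jellies: 2 of 6 neighbours < 3, holds.
  limpets: 1 of 6 neighbours < 4, holds.
  oysters: 1 of 6 neighbours < 5, holds.
Round 4 — no new extinctions; cascade stops.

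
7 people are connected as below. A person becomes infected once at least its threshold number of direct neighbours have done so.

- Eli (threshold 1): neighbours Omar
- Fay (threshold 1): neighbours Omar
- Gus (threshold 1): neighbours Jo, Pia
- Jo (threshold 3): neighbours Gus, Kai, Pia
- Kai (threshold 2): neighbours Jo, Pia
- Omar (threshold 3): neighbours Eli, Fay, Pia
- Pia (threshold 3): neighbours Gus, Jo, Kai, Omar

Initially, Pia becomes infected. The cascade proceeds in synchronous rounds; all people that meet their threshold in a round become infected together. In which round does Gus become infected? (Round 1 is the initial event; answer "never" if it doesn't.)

Round 1 — Pia becomes infected (initial).
Round 2 — checking thresholds:
  Gus: 1 of 2 neighbours ≥ 1, becomes infected.
  Jo: 1 of 3 neighbours < 3, below threshold.
  Kai: 1 of 2 neighbours < 2, below threshold.
  Omar: 1 of 3 neighbours < 3, below threshold.
Round 3 — no new infections; cascade stops.

2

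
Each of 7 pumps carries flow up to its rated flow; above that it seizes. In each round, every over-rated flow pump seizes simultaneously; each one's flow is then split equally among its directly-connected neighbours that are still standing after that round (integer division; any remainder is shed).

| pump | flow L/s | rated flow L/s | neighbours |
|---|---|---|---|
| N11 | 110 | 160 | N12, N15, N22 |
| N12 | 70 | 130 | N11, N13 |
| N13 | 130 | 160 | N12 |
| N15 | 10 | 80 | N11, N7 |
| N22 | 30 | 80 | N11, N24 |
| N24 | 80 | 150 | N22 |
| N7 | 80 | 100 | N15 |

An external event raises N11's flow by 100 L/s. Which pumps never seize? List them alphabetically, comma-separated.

N15, N7

Round 1 — N11 at 210 > 160. N11 seizes.
  N11 sheds 210 L/s to N12, N15, N22: 70 each.
    N12: 70+70 = 140 > 130
    N15: 10+70 = 80 ≤ 80
    N22: 30+70 = 100 > 80
Round 2 — N12, N22 seize.
  N12 sheds 140 L/s to N13: 140 each.
    N13: 130+140 = 270 > 160
  N22 sheds 100 L/s to N24: 100 each.
    N24: 80+100 = 180 > 150
Round 3 — N13, N24 seize.
  N13 sheds 270 L/s: no online neighbours, lost.
  N24 sheds 180 L/s: no online neighbours, lost.
No further seizures.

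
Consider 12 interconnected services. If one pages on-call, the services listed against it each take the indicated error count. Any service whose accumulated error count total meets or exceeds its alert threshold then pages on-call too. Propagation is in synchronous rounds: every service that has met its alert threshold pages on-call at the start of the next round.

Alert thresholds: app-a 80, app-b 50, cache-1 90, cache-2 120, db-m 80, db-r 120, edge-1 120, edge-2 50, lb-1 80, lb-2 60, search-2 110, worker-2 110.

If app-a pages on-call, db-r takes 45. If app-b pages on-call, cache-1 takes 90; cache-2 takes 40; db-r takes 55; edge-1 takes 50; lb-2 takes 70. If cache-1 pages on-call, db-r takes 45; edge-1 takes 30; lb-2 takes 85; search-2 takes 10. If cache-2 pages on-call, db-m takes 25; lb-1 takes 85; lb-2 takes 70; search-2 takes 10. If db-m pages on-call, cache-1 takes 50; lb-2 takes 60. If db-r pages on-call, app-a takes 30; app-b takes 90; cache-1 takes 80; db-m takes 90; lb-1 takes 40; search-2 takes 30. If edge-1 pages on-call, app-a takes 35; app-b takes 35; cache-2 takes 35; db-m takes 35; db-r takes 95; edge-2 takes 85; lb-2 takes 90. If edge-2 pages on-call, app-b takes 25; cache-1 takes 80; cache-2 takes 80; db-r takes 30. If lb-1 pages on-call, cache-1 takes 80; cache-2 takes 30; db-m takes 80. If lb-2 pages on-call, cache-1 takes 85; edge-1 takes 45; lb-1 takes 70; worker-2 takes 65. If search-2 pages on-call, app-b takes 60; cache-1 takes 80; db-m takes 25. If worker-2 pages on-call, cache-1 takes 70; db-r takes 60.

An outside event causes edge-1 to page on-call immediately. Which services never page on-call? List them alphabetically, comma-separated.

Round 1 — edge-1 pages on-call (initial).
  app-a: +35 → 35 < 80
  app-b: +35 → 35 < 50
  cache-2: +35 → 35 < 120
  db-m: +35 → 35 < 80
  db-r: +95 → 95 < 120
  edge-2: +85 → 85 ≥ 50
  lb-2: +90 → 90 ≥ 60
Round 2 — edge-2, lb-2 page on-call.
  app-b: +25 → 60 ≥ 50
  cache-1: +80+85 → 165 ≥ 90
  cache-2: +80 → 115 < 120
  db-r: +30 → 125 ≥ 120
  lb-1: +70 → 70 < 80
  worker-2: +65 → 65 < 110
Round 3 — app-b, cache-1, db-r page on-call.
  app-a: +30 → 65 < 80
  cache-2: +40 → 155 ≥ 120
  db-m: +90 → 125 ≥ 80
  lb-1: +40 → 110 ≥ 80
  search-2: +10+30 → 40 < 110
Round 4 — cache-2, db-m, lb-1 page on-call.
  search-2: +10 → 50 < 110
No further pages.

app-a, search-2, worker-2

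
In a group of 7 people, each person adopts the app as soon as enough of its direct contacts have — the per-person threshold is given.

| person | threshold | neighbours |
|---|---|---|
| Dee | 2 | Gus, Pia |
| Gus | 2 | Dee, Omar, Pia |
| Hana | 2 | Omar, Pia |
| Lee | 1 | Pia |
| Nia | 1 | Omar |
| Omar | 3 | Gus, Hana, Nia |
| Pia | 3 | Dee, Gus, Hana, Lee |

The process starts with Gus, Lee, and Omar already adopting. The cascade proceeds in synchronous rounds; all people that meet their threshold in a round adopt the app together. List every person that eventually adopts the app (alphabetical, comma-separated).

Gus, Lee, Nia, Omar

Round 1 — Gus, Lee, Omar adopt the app (initial).
Round 2 — checking thresholds:
  Dee: 1 of 2 neighbours < 2, below threshold.
  Hana: 1 of 2 neighbours < 2, below threshold.
  Nia: 1 of 1 neighbours ≥ 1, adopts the app.
  Pia: 2 of 4 neighbours < 3, below threshold.
Round 3 — no new adoptions; cascade stops.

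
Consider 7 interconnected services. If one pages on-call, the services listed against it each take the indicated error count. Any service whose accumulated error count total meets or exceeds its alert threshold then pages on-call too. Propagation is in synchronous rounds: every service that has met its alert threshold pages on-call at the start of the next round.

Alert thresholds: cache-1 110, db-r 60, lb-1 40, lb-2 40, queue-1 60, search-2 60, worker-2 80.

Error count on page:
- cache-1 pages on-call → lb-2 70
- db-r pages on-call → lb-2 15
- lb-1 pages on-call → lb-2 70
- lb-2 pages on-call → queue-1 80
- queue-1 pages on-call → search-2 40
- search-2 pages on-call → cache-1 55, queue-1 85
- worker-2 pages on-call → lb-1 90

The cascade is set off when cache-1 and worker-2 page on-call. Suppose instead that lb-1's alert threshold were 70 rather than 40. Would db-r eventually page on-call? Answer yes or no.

With lb-1's alert threshold at 70:
Round 1 — cache-1, worker-2 page on-call (initial).
  lb-1: +90 → 90 ≥ 70
  lb-2: +70 → 70 ≥ 40
Round 2 — lb-1, lb-2 page on-call.
  queue-1: +80 → 80 ≥ 60
Round 3 — queue-1 pages on-call.
  search-2: +40 → 40 < 60
No further pages.

no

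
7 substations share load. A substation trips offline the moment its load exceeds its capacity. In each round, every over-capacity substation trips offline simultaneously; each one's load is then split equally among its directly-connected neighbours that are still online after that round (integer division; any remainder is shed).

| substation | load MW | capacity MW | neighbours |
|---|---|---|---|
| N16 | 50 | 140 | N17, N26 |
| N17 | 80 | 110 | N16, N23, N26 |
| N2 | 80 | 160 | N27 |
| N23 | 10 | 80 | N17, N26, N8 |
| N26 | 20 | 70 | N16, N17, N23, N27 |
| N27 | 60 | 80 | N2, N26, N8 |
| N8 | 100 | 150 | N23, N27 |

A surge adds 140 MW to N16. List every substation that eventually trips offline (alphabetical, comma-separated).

N16, N17, N23, N26, N27, N8

Round 1 — N16 at 190 > 140. N16 trips offline.
  N16 sheds 190 MW to N17, N26: 95 each.
    N17: 80+95 = 175 > 110
    N26: 20+95 = 115 > 70
Round 2 — N17, N26 trip offline.
  N17 sheds 175 MW to N23: 175 each.
    N23: 10+175 = 185 > 80
  N26 sheds 115 MW to N23, N27: 57 each (1 lost).
    N23: 185+57 = 242 > 80
    N27: 60+57 = 117 > 80
Round 3 — N23, N27 trip offline.
  N23 sheds 242 MW to N8: 242 each.
    N8: 100+242 = 342 > 150
  N27 sheds 117 MW to N2, N8: 58 each (1 lost).
    N2: 80+58 = 138 ≤ 160
    N8: 342+58 = 400 > 150
Round 4 — N8 trips offline.
  N8 sheds 400 MW: no online neighbours, lost.
No further trips.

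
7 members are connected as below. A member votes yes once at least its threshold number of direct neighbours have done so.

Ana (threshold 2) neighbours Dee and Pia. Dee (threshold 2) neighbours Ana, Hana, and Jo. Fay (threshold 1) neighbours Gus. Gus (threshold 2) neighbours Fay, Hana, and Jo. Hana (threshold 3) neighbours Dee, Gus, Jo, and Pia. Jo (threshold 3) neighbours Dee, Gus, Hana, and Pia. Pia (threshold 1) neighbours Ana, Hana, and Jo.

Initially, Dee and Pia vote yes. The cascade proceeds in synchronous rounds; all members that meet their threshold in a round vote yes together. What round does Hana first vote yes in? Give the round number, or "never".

Round 1 — Dee, Pia vote yes (initial).
Round 2 — checking thresholds:
  Ana: 2 of 2 neighbours ≥ 2, votes yes.
  Hana: 2 of 4 neighbours < 3, not yet.
  Jo: 2 of 4 neighbours < 3, not yet.
Round 3 — no new yes votes; cascade stops.

never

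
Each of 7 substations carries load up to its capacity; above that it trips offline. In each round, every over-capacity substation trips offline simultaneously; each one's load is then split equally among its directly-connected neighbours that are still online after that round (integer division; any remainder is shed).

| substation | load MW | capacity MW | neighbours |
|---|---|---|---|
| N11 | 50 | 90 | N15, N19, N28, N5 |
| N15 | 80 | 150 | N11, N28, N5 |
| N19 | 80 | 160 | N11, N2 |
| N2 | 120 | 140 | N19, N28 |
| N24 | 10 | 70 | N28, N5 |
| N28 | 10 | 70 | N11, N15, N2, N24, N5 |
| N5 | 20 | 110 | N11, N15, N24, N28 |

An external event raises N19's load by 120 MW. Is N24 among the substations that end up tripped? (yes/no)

Round 1 — N19 at 200 > 160. N19 trips offline.
  N19 sheds 200 MW to N11, N2: 100 each.
    N11: 50+100 = 150 > 90
    N2: 120+100 = 220 > 140
Round 2 — N11, N2 trip offline.
  N11 sheds 150 MW to N15, N28, N5: 50 each.
    N15: 80+50 = 130 ≤ 150
    N28: 10+50 = 60 ≤ 70
    N5: 20+50 = 70 ≤ 110
  N2 sheds 220 MW to N28: 220 each.
    N28: 60+220 = 280 > 70
Round 3 — N28 trips offline.
  N28 sheds 280 MW to N15, N24, N5: 93 each (1 lost).
    N15: 130+93 = 223 > 150
    N24: 10+93 = 103 > 70
    N5: 70+93 = 163 > 110
Round 4 — N15, N24, N5 trip offline.
  N15 sheds 223 MW: no online neighbours, lost.
  N24 sheds 103 MW: no online neighbours, lost.
  N5 sheds 163 MW: no online neighbours, lost.
No further trips.

yes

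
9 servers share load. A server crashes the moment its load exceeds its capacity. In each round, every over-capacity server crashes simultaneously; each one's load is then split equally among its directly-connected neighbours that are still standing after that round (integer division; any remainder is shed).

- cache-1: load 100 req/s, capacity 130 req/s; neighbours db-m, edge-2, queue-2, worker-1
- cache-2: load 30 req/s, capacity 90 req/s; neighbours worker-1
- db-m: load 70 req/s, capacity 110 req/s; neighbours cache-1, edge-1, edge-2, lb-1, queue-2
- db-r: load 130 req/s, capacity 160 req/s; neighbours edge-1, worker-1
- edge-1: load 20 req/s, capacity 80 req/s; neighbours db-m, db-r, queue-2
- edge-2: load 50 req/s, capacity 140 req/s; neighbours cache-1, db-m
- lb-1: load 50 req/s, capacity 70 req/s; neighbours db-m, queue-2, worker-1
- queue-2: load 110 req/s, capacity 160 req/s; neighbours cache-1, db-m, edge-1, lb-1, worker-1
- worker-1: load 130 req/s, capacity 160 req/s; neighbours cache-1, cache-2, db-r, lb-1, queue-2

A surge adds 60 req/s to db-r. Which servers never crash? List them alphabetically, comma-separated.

cache-2

Round 1 — db-r at 190 > 160. db-r crashes.
  db-r sheds 190 req/s to edge-1, worker-1: 95 each.
    edge-1: 20+95 = 115 > 80
    worker-1: 130+95 = 225 > 160
Round 2 — edge-1, worker-1 crash.
  edge-1 sheds 115 req/s to db-m, queue-2: 57 each (1 lost).
    db-m: 70+57 = 127 > 110
    queue-2: 110+57 = 167 > 160
  worker-1 sheds 225 req/s to cache-1, cache-2, lb-1, queue-2: 56 each (1 lost).
    cache-1: 100+56 = 156 > 130
    cache-2: 30+56 = 86 ≤ 90
    lb-1: 50+56 = 106 > 70
    queue-2: 167+56 = 223 > 160
Round 3 — cache-1, db-m, lb-1, queue-2 crash.
  cache-1 sheds 156 req/s to edge-2: 156 each.
    edge-2: 50+156 = 206 > 140
  db-m sheds 127 req/s to edge-2: 127 each.
    edge-2: 206+127 = 333 > 140
  lb-1 sheds 106 req/s: no online neighbours, lost.
  queue-2 sheds 223 req/s: no online neighbours, lost.
Round 4 — edge-2 crashes.
  edge-2 sheds 333 req/s: no online neighbours, lost.
No further crashes.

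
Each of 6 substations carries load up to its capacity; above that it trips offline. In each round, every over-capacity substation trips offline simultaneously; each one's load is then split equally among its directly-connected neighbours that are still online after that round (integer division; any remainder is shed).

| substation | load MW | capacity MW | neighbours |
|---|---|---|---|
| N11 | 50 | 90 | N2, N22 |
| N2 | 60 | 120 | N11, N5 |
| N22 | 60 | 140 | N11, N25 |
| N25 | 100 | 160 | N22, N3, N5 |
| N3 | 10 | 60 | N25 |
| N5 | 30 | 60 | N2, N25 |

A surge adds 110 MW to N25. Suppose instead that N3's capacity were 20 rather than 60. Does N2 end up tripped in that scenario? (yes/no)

With N3's capacity at 20:
Round 1 — N25 at 210 > 160. N25 trips offline.
  N25 sheds 210 MW to N22, N3, N5: 70 each.
    N22: 60+70 = 130 ≤ 140
    N3: 10+70 = 80 > 20
    N5: 30+70 = 100 > 60
Round 2 — N3, N5 trip offline.
  N3 sheds 80 MW: no online neighbours, lost.
  N5 sheds 100 MW to N2: 100 each.
    N2: 60+100 = 160 > 120
Round 3 — N2 trips offline.
  N2 sheds 160 MW to N11: 160 each.
    N11: 50+160 = 210 > 90
Round 4 — N11 trips offline.
  N11 sheds 210 MW to N22: 210 each.
    N22: 130+210 = 340 > 140
Round 5 — N22 trips offline.
  N22 sheds 340 MW: no online neighbours, lost.
No further trips.

yes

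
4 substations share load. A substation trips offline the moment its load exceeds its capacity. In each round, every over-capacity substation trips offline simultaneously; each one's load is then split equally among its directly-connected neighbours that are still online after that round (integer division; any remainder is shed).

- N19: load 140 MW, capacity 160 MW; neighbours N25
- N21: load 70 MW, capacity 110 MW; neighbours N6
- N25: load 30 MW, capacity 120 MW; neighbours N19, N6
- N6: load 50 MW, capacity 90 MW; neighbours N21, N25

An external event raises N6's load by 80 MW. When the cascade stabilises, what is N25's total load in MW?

95

Round 1 — N6 at 130 > 90. N6 trips offline.
  N6 sheds 130 MW to N21, N25: 65 each.
    N21: 70+65 = 135 > 110
    N25: 30+65 = 95 ≤ 120
Round 2 — N21 trips offline.
  N21 sheds 135 MW: no online neighbours, lost.
No further trips.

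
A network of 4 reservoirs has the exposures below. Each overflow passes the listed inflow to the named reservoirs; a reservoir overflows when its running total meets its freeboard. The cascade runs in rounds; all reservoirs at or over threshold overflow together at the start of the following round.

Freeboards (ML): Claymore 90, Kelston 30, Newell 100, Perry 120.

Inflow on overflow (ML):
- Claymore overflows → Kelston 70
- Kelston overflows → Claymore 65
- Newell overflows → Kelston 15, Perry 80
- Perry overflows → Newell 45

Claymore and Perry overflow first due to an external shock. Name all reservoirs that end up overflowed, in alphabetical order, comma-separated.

Round 1 — Claymore, Perry overflow (initial).
  Kelston: +70 → 70 ≥ 30
  Newell: +45 → 45 < 100
Round 2 — Kelston overflows.
No further overflows.

Claymore, Kelston, Perry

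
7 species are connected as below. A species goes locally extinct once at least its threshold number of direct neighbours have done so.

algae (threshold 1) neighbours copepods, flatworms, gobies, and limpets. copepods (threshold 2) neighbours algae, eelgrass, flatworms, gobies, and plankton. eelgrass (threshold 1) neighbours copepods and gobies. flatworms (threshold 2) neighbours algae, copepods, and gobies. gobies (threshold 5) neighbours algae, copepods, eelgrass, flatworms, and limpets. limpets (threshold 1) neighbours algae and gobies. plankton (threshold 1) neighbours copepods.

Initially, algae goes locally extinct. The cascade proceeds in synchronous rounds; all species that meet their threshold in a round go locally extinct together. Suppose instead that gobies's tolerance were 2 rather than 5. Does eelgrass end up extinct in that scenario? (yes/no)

With gobies's tolerance at 2:
Round 1 — algae goes locally extinct (initial).
Round 2 — checking thresholds:
  copepods: 1 of 5 neighbours < 2, not yet.
  flatworms: 1 of 3 neighbours < 2, not yet.
  gobies: 1 of 5 neighbours < 2, not yet.
  limpets: 1 of 2 neighbours ≥ 1, goes locally extinct.
Round 3 — checking thresholds:
  copepods: 1 of 5 neighbours < 2, not yet.
  flatworms: 1 of 3 neighbours < 2, not yet.
  gobies: 2 of 5 neighbours ≥ 2, goes locally extinct.
Round 4 — checking thresholds:
  copepods: 2 of 5 neighbours ≥ 2, goes locally extinct.
  eelgrass: 1 of 2 neighbours ≥ 1, goes locally extinct.
  flatworms: 2 of 3 neighbours ≥ 2, goes locally extinct.
Round 5 — checking thresholds:
  plankton: 1 of 1 neighbours ≥ 1, goes locally extinct.
Round 6 — no new extinctions; cascade stops.

yes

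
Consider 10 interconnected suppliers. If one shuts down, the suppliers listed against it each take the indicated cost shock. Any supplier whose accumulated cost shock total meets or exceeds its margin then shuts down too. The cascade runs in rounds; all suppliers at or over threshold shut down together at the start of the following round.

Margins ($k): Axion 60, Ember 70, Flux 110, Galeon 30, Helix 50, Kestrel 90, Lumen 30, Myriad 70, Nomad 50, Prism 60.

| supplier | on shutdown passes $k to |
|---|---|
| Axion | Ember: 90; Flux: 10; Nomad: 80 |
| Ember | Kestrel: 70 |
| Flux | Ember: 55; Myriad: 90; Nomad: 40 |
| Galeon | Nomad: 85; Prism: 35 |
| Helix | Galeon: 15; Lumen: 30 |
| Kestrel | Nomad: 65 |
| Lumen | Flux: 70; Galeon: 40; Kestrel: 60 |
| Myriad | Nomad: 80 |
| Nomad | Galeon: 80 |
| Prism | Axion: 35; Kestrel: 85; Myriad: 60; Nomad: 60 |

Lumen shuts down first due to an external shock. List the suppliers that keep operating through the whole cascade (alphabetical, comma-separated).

Round 1 — Lumen shuts down (initial).
  Flux: +70 → 70 < 110
  Galeon: +40 → 40 ≥ 30
  Kestrel: +60 → 60 < 90
Round 2 — Galeon shuts down.
  Nomad: +85 → 85 ≥ 50
  Prism: +35 → 35 < 60
Round 3 — Nomad shuts down.
No further shutdowns.

Axion, Ember, Flux, Helix, Kestrel, Myriad, Prism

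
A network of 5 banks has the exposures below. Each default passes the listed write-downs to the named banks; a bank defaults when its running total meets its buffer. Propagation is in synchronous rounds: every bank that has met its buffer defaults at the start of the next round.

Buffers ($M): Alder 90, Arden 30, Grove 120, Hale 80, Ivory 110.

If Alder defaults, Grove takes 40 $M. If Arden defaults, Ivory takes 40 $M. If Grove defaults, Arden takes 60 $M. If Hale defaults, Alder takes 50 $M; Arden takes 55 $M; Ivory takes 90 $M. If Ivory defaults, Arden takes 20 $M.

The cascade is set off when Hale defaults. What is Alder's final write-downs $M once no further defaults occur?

50

Round 1 — Hale defaults (initial).
  Alder: +50 → 50 < 90
  Arden: +55 → 55 ≥ 30
  Ivory: +90 → 90 < 110
Round 2 — Arden defaults.
  Ivory: +40 → 130 ≥ 110
Round 3 — Ivory defaults.
No further defaults.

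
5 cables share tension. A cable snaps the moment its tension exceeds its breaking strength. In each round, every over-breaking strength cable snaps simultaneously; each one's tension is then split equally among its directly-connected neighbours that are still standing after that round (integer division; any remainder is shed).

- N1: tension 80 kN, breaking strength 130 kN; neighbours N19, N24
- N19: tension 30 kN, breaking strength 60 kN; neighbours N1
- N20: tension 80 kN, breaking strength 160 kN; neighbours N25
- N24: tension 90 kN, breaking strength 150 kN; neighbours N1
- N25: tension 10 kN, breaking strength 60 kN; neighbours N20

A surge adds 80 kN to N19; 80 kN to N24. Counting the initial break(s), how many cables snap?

3

Round 1 — N19 at 110 > 60; N24 at 170 > 150. N19, N24 snap.
  N19 sheds 110 kN to N1: 110 each.
    N1: 80+110 = 190 > 130
  N24 sheds 170 kN to N1: 170 each.
    N1: 190+170 = 360 > 130
Round 2 — N1 snaps.
  N1 sheds 360 kN: no online neighbours, lost.
No further breaks.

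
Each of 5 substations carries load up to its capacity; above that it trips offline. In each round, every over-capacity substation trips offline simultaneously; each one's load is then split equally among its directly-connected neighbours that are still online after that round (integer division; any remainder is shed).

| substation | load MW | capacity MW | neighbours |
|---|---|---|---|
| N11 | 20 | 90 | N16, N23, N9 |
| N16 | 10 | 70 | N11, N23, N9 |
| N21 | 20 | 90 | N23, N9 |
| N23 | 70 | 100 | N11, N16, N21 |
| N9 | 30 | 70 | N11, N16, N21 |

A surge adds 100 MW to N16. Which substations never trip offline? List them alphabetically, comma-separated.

none

Round 1 — N16 at 110 > 70. N16 trips offline.
  N16 sheds 110 MW to N11, N23, N9: 36 each (2 lost).
    N11: 20+36 = 56 ≤ 90
    N23: 70+36 = 106 > 100
    N9: 30+36 = 66 ≤ 70
Round 2 — N23 trips offline.
  N23 sheds 106 MW to N11, N21: 53 each.
    N11: 56+53 = 109 > 90
    N21: 20+53 = 73 ≤ 90
Round 3 — N11 trips offline.
  N11 sheds 109 MW to N9: 109 each.
    N9: 66+109 = 175 > 70
Round 4 — N9 trips offline.
  N9 sheds 175 MW to N21: 175 each.
    N21: 73+175 = 248 > 90
Round 5 — N21 trips offline.
  N21 sheds 248 MW: no online neighbours, lost.
No further trips.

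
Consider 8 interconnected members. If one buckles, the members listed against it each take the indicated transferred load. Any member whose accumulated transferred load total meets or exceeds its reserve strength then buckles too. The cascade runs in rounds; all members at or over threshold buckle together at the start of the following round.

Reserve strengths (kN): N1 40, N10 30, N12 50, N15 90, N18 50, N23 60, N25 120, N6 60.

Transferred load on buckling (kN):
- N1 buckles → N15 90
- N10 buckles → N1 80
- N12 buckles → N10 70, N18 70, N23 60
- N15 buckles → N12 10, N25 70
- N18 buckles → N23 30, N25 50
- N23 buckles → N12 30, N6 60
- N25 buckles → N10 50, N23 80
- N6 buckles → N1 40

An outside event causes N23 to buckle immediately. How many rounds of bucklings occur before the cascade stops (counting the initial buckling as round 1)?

Round 1 — N23 buckles (initial).
  N12: +30 → 30 < 50
  N6: +60 → 60 ≥ 60
Round 2 — N6 buckles.
  N1: +40 → 40 ≥ 40
Round 3 — N1 buckles.
  N15: +90 → 90 ≥ 90
Round 4 — N15 buckles.
  N12: +10 → 40 < 50
  N25: +70 → 70 < 120
No further bucklings.

4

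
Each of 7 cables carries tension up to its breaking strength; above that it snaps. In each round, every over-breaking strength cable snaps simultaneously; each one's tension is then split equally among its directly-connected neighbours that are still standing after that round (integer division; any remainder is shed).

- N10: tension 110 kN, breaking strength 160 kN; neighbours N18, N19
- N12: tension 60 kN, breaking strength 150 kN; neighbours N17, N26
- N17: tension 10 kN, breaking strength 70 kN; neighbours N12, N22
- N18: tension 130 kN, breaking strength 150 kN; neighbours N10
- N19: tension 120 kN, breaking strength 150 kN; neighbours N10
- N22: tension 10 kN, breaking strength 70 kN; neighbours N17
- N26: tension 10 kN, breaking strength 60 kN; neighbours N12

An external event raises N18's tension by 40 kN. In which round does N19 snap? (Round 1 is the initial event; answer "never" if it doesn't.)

3

Round 1 — N18 at 170 > 150. N18 snaps.
  N18 sheds 170 kN to N10: 170 each.
    N10: 110+170 = 280 > 160
Round 2 — N10 snaps.
  N10 sheds 280 kN to N19: 280 each.
    N19: 120+280 = 400 > 150
Round 3 — N19 snaps.
  N19 sheds 400 kN: no online neighbours, lost.
No further breaks.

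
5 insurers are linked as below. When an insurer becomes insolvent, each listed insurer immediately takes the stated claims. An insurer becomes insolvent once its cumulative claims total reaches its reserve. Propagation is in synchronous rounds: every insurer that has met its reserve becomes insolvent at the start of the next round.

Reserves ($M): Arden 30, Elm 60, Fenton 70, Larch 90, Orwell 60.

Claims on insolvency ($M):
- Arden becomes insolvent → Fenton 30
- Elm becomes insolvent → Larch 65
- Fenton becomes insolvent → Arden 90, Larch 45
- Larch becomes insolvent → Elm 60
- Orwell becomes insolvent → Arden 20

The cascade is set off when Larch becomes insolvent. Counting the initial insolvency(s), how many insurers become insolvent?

Round 1 — Larch becomes insolvent (initial).
  Elm: +60 → 60 ≥ 60
Round 2 — Elm becomes insolvent.
No further insolvencies.

2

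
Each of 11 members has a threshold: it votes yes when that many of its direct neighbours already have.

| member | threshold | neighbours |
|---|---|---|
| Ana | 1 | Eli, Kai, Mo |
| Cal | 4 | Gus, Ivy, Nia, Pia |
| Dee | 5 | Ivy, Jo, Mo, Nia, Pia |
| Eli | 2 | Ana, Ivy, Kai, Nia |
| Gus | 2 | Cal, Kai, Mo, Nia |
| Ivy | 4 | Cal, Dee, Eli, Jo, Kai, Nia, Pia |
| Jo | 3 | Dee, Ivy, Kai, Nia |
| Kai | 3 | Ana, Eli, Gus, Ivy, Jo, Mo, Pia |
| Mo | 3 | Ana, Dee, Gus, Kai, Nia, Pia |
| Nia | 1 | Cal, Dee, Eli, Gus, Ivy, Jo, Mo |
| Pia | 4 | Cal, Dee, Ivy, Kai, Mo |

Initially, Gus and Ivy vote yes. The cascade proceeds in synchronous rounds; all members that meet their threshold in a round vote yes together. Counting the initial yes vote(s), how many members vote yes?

8

Round 1 — Gus, Ivy vote yes (initial).
Round 2 — checking thresholds:
  Cal: 2 of 4 neighbours < 4, below threshold.
  Dee: 1 of 5 neighbours < 5, below threshold.
  Eli: 1 of 4 neighbours < 2, below threshold.
  Jo: 1 of 4 neighbours < 3, below threshold.
  Kai: 2 of 7 neighbours < 3, below threshold.
  Mo: 1 of 6 neighbours < 3, below threshold.
  Nia: 2 of 7 neighbours ≥ 1, votes yes.
  Pia: 1 of 5 neighbours < 4, below threshold.
Round 3 — checking thresholds:
  Cal: 3 of 4 neighbours < 4, below threshold.
  Dee: 2 of 5 neighbours < 5, below threshold.
  Eli: 2 of 4 neighbours ≥ 2, votes yes.
  Jo: 2 of 4 neighbours < 3, below threshold.
  Kai: 2 of 7 neighbours < 3, below threshold.
  Mo: 2 of 6 neighbours < 3, below threshold.
  Pia: 1 of 5 neighbours < 4, below threshold.
Round 4 — checking thresholds:
  Ana: 1 of 3 neighbours ≥ 1, votes yes.
  Cal: 3 of 4 neighbours < 4, below threshold.
  Dee: 2 of 5 neighbours < 5, below threshold.
  Jo: 2 of 4 neighbours < 3, below threshold.
  Kai: 3 of 7 neighbours ≥ 3, votes yes.
  Mo: 2 of 6 neighbours < 3, below threshold.
  Pia: 1 of 5 neighbours < 4, below threshold.
Round 5 — checking thresholds:
  Cal: 3 of 4 neighbours < 4, below threshold.
  Dee: 2 of 5 neighbours < 5, below threshold.
  Jo: 3 of 4 neighbours ≥ 3, votes yes.
  Mo: 4 of 6 neighbours ≥ 3, votes yes.
  Pia: 2 of 5 neighbours < 4, below threshold.
Round 6 — no new yes votes; cascade stops.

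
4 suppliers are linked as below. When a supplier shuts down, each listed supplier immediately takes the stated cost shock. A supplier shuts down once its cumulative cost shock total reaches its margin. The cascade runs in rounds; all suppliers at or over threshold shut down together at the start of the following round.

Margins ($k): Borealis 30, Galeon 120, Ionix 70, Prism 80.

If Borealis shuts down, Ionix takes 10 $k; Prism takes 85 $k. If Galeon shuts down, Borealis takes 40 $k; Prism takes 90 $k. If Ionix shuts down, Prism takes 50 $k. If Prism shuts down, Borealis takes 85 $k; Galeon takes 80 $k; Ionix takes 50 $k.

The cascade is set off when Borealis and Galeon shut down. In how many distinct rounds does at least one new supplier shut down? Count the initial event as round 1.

2

Round 1 — Borealis, Galeon shut down (initial).
  Ionix: +10 → 10 < 70
  Prism: +85+90 → 175 ≥ 80
Round 2 — Prism shuts down.
  Ionix: +50 → 60 < 70
No further shutdowns.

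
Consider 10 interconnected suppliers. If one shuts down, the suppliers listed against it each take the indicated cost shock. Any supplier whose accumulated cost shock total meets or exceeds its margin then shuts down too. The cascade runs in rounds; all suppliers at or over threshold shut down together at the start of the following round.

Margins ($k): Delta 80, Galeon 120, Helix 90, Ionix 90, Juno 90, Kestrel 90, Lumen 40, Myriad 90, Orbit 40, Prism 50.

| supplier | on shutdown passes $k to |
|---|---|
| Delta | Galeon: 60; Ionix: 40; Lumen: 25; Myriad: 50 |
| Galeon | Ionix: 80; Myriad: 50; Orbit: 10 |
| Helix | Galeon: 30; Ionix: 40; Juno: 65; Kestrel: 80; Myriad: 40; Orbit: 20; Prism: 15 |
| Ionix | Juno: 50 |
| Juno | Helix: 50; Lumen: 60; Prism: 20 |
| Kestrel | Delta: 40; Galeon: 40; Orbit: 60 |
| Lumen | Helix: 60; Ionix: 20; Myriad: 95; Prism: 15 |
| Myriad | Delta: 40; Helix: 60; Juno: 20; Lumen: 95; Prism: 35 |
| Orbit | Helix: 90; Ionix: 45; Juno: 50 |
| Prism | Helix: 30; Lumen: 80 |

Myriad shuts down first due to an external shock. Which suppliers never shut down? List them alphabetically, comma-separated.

Delta, Galeon, Ionix, Juno, Kestrel, Orbit

Round 1 — Myriad shuts down (initial).
  Delta: +40 → 40 < 80
  Helix: +60 → 60 < 90
  Juno: +20 → 20 < 90
  Lumen: +95 → 95 ≥ 40
  Prism: +35 → 35 < 50
Round 2 — Lumen shuts down.
  Helix: +60 → 120 ≥ 90
  Ionix: +20 → 20 < 90
  Prism: +15 → 50 ≥ 50
Round 3 — Helix, Prism shut down.
  Galeon: +30 → 30 < 120
  Ionix: +40 → 60 < 90
  Juno: +65 → 85 < 90
  Kestrel: +80 → 80 < 90
  Orbit: +20 → 20 < 40
No further shutdowns.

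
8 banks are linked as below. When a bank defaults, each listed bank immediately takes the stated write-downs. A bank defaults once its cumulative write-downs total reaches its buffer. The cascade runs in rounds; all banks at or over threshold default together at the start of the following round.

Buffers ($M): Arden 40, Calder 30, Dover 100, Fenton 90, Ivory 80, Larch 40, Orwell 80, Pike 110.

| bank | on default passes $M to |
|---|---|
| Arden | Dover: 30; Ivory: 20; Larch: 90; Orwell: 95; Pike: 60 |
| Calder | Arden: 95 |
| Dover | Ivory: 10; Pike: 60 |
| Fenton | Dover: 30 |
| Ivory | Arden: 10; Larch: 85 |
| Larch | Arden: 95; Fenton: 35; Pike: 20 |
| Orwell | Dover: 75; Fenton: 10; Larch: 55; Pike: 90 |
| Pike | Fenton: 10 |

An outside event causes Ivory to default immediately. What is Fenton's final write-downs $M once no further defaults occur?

Round 1 — Ivory defaults (initial).
  Arden: +10 → 10 < 40
  Larch: +85 → 85 ≥ 40
Round 2 — Larch defaults.
  Arden: +95 → 105 ≥ 40
  Fenton: +35 → 35 < 90
  Pike: +20 → 20 < 110
Round 3 — Arden defaults.
  Dover: +30 → 30 < 100
  Orwell: +95 → 95 ≥ 80
  Pike: +60 → 80 < 110
Round 4 — Orwell defaults.
  Dover: +75 → 105 ≥ 100
  Fenton: +10 → 45 < 90
  Pike: +90 → 170 ≥ 110
Round 5 — Dover, Pike default.
  Fenton: +10 → 55 < 90
No further defaults.

55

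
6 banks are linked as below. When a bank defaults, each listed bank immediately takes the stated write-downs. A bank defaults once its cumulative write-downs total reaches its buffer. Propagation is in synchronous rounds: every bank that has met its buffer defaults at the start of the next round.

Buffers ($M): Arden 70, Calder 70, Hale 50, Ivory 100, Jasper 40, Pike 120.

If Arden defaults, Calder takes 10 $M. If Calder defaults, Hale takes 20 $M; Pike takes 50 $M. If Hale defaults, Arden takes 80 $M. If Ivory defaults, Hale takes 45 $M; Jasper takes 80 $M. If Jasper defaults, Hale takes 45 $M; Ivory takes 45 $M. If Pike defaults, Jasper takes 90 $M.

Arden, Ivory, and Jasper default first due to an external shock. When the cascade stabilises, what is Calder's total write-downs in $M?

10

Round 1 — Arden, Ivory, Jasper default (initial).
  Calder: +10 → 10 < 70
  Hale: +45+45 → 90 ≥ 50
Round 2 — Hale defaults.
No further defaults.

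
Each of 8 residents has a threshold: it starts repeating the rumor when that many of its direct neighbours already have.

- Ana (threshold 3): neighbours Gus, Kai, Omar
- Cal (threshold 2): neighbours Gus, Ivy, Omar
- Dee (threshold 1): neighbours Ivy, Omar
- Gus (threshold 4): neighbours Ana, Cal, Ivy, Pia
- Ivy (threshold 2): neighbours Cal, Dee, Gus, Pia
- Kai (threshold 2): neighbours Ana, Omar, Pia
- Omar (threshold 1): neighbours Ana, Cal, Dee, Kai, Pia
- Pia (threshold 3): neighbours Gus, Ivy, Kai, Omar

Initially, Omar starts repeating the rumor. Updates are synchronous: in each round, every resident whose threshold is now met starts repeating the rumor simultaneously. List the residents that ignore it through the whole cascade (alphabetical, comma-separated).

Ana, Cal, Gus, Ivy, Kai, Pia

Round 1 — Omar starts repeating the rumor (initial).
Round 2 — checking thresholds:
  Ana: 1 of 3 neighbours < 3, not yet.
  Cal: 1 of 3 neighbours < 2, not yet.
  Dee: 1 of 2 neighbours ≥ 1, starts repeating the rumor.
  Kai: 1 of 3 neighbours < 2, not yet.
  Pia: 1 of 4 neighbours < 3, not yet.
Round 3 — no new spreads; cascade stops.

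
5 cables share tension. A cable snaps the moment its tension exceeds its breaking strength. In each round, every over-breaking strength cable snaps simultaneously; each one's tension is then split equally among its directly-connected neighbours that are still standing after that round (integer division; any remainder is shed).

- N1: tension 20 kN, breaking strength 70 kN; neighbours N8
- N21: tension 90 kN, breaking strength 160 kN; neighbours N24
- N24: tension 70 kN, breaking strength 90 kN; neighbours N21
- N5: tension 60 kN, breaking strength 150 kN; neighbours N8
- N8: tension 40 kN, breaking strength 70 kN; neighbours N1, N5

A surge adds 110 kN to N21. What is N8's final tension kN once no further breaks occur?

Round 1 — N21 at 200 > 160. N21 snaps.
  N21 sheds 200 kN to N24: 200 each.
    N24: 70+200 = 270 > 90
Round 2 — N24 snaps.
  N24 sheds 270 kN: no online neighbours, lost.
No further breaks.

40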